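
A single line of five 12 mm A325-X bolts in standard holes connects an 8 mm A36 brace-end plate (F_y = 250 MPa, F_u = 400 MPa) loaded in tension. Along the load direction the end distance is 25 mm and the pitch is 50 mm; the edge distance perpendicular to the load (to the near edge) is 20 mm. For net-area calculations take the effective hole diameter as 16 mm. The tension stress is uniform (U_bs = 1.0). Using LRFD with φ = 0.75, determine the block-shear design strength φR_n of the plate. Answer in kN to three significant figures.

Shear plane L_v = 25 + 4·50 = 225 mm; A_gv = 225 × 8 = 1800 mm².
A_nv = (225 − 4.5·16) × 8 = 1224 mm².
A_nt = (20 − 0.5·16) × 8 = 96 mm².
0.6 F_u A_nv = 293.8 kN; 0.6 F_y A_gv = 270 kN → shear yielding governs the shear term.
R_n = 270 + 1.0 × 400 × 96 / 1000 = 308.4 kN.
Design strength φR_n = 0.75 × 308.4 = 231 kN.

231 kN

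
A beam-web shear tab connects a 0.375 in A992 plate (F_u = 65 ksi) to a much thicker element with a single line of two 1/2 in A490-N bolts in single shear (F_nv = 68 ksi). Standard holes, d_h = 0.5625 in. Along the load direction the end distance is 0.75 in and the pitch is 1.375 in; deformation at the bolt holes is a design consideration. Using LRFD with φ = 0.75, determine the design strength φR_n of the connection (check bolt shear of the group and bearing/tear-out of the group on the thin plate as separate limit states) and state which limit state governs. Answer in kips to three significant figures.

Bolt shear: A_b = π·0.5²/4 = 0.1963 in²; R_n = 68 × 0.1963 × 2 × 1 = 26.7 kips → 0.75 × 26.7 = 20 kips.
Bearing (1.2 l_c t F_u ≤ 2.4 d t F_u): upper limit = 2.4·0.5·0.375·65 = 29.25 kips.
  Edge l_c = 0.75 − 0.5625/2 = 0.4688 → r_n = 13.71 kips; interior l_c = 1.375 − 0.5625 = 0.8125 → r_n = 23.77 kips.
  R_n,bearing = 1·13.71 + 1·23.77 = 37.48 kips → 0.75 × 37.48 = 28.1 kips.
Bolt shear governs: 20 kips.

20 kips (bolt shear governs)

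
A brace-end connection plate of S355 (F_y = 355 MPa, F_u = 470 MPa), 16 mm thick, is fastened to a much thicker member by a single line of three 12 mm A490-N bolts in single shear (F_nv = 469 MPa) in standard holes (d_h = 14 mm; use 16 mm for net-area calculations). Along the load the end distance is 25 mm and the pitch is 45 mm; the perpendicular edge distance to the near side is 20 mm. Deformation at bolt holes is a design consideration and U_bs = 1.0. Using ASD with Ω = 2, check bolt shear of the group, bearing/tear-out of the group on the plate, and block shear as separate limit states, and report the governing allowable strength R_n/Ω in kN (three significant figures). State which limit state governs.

79.6 kN (bolt shear governs)

Bolt shear: A_b = π·12²/4 = 113.1 mm²; R_n = 469 × 113.1 × 3 × 1 / 1000 = 159.1 kN → 159.1 / 2 = 79.6 kN.
Bearing: edge l_c = 18, r_n = 162.4 kN; interior l_c = 31, r_n = 216.6 kN; R_n = 162.4 + 2·216.6 = 595.6 kN → 298 kN.
Block shear: A_gv = 1840, A_nv = 1200, A_nt = 192 mm²; R_n = min(0.6F_uA_nv, 0.6F_yA_gv) + U_bs·F_u·A_nt = 428.6 kN → 214 kN.
Bolt shear governs: 79.6 kN.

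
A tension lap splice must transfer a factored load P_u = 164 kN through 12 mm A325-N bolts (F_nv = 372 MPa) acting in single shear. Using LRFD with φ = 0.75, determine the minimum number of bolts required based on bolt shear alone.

A_b = π·12²/4 = 113.1 mm².
Per-bolt design strength φR_n = 0.75 × 372 × 113.1 × 1 / 1000 = 31.55 kN.
n ≥ 164 / 31.55 = 5.197 → use 6 bolts.

6 bolts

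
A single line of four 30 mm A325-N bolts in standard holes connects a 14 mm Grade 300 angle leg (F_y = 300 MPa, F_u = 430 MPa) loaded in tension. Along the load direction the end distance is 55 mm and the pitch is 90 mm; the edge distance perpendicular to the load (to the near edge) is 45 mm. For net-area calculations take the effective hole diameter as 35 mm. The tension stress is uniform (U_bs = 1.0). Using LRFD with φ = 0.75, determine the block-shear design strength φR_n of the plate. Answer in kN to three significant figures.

Shear plane L_v = 55 + 3·90 = 325 mm; A_gv = 325 × 14 = 4550 mm².
A_nv = (325 − 3.5·35) × 14 = 2835 mm².
A_nt = (45 − 0.5·35) × 14 = 385 mm².
0.6 F_u A_nv = 731.4 kN; 0.6 F_y A_gv = 819 kN → shear rupture governs the shear term.
R_n = 731.4 + 1.0 × 430 × 385 / 1000 = 897 kN.
Design strength φR_n = 0.75 × 897 = 673 kN.

673 kN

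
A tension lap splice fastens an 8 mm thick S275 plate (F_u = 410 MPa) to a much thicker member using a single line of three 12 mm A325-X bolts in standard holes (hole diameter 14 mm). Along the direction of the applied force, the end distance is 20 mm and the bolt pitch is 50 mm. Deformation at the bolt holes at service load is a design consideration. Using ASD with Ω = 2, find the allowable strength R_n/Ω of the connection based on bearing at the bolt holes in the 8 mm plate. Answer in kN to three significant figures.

Per bolt r_n = 1.2 l_c t F_u ≤ 2.4 d t F_u; upper limit = 2.4 × 12 × 8 × 410 / 1000 = 94.46 kN.
Edge bolt: l_c = 20 − 14/2 = 13 mm → 1.2 × 13 × 8 × 410 / 1000 = 51.17 → r_n = 51.17 kN.
Interior bolts: l_c = 50 − 14 = 36 mm → 1.2 × 36 × 8 × 410 / 1000 = 141.7 → r_n = 94.46 kN.
R_n = 1 × 51.17 + 2 × 94.46 = 240.1 kN.
Allowable strength R_n/Ω = 240.1 / 2 = 120 kN.

120 kN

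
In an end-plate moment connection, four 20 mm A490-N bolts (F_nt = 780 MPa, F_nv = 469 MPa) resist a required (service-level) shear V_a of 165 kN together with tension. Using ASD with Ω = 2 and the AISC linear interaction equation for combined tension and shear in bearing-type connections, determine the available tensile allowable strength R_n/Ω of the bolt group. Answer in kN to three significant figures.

363 kN

A_b = π·20²/4 = 314.2 mm²; f_rv = 165 × 1000 / (4 × 314.2) = 131.3 MPa.
F'_nt = 1.3 F_nt − (Ω F_nt / F_nv) f_rv = 1.3·780 − (2·780/469)·131.3 = 577.3 MPa, capped at F_nt → F'_nt = 577.3 MPa.
R_n = F'_nt · A_b · n = 577.3 × 314.2 × 4 / 1000 = 725.4 kN.
Allowable strength R_n/Ω = 725.4 / 2 = 363 kN.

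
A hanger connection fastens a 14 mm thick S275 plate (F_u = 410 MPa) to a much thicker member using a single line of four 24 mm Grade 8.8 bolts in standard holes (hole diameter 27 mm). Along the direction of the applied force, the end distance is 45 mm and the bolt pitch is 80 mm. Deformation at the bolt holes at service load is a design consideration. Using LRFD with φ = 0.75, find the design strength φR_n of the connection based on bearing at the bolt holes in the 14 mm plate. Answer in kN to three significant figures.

Per bolt r_n = 1.2 l_c t F_u ≤ 2.4 d t F_u; upper limit = 2.4 × 24 × 14 × 410 / 1000 = 330.6 kN.
Edge bolt: l_c = 45 − 27/2 = 31.5 mm → 1.2 × 31.5 × 14 × 410 / 1000 = 217 → r_n = 217 kN.
Interior bolts: l_c = 80 − 27 = 53 mm → 1.2 × 53 × 14 × 410 / 1000 = 365.1 → r_n = 330.6 kN.
R_n = 1 × 217 + 3 × 330.6 = 1209 kN.
Design strength φR_n = 0.75 × 1209 = 907 kN.

907 kN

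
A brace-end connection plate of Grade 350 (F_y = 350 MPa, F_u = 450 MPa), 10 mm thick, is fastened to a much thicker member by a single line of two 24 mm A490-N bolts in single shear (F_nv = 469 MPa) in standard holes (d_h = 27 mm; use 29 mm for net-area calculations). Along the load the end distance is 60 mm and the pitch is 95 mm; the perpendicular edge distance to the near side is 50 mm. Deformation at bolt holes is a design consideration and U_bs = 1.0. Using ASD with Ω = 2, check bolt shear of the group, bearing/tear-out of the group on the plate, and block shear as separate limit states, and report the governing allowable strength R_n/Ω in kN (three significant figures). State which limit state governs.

Bolt shear: A_b = π·24²/4 = 452.4 mm²; R_n = 469 × 452.4 × 2 × 1 / 1000 = 424.3 kN → 424.3 / 2 = 212 kN.
Bearing: edge l_c = 46.5, r_n = 251.1 kN; interior l_c = 68, r_n = 259.2 kN; R_n = 251.1 + 1·259.2 = 510.3 kN → 255 kN.
Block shear: A_gv = 1550, A_nv = 1115, A_nt = 355 mm²; R_n = min(0.6F_uA_nv, 0.6F_yA_gv) + U_bs·F_u·A_nt = 460.8 kN → 230 kN.
Bolt shear governs: 212 kN.

212 kN (bolt shear governs)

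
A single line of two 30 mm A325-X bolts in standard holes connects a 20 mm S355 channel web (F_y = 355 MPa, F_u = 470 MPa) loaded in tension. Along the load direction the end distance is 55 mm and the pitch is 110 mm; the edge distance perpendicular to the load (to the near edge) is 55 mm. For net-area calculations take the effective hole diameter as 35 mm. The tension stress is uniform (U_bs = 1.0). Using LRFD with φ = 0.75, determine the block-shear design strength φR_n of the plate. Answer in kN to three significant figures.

Shear plane L_v = 55 + 1·110 = 165 mm; A_gv = 165 × 20 = 3300 mm².
A_nv = (165 − 1.5·35) × 20 = 2250 mm².
A_nt = (55 − 0.5·35) × 20 = 750 mm².
0.6 F_u A_nv = 634.5 kN; 0.6 F_y A_gv = 702.9 kN → shear rupture governs the shear term.
R_n = 634.5 + 1.0 × 470 × 750 / 1000 = 987 kN.
Design strength φR_n = 0.75 × 987 = 740 kN.

740 kN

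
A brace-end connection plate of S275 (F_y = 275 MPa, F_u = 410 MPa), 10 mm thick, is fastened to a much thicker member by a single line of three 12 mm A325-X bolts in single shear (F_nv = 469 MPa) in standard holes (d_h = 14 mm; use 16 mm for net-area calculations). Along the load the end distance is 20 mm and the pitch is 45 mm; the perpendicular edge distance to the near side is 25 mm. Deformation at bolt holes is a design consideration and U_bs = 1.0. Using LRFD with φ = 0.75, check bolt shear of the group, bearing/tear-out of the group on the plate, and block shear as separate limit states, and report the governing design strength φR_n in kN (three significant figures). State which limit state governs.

Bolt shear: A_b = π·12²/4 = 113.1 mm²; R_n = 469 × 113.1 × 3 × 1 / 1000 = 159.1 kN → 0.75 × 159.1 = 119 kN.
Bearing: edge l_c = 13, r_n = 63.96 kN; interior l_c = 31, r_n = 118.1 kN; R_n = 63.96 + 2·118.1 = 300.1 kN → 225 kN.
Block shear: A_gv = 1100, A_nv = 700, A_nt = 170 mm²; R_n = min(0.6F_uA_nv, 0.6F_yA_gv) + U_bs·F_u·A_nt = 241.9 kN → 181 kN.
Bolt shear governs: 119 kN.

119 kN (bolt shear governs)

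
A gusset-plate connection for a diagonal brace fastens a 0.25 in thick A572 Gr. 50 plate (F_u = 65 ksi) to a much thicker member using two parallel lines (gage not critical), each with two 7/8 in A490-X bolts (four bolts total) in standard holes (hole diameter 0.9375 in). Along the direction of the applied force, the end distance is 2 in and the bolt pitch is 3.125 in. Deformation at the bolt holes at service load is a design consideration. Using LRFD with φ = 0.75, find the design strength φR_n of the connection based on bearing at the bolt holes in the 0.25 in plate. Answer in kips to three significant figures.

96 kips

Per bolt r_n = 1.2 l_c t F_u ≤ 2.4 d t F_u; upper limit = 2.4 × 0.875 × 0.25 × 65 = 34.12 kips.
Edge bolt: l_c = 2 − 0.9375/2 = 1.531 in → 1.2 × 1.531 × 0.25 × 65 = 29.86 → r_n = 29.86 kips.
Interior bolts: l_c = 3.125 − 0.9375 = 2.188 in → 1.2 × 2.188 × 0.25 × 65 = 42.66 → r_n = 34.12 kips.
R_n = 2 × 29.86 + 2 × 34.12 = 128 kips.
Design strength φR_n = 0.75 × 128 = 96 kips.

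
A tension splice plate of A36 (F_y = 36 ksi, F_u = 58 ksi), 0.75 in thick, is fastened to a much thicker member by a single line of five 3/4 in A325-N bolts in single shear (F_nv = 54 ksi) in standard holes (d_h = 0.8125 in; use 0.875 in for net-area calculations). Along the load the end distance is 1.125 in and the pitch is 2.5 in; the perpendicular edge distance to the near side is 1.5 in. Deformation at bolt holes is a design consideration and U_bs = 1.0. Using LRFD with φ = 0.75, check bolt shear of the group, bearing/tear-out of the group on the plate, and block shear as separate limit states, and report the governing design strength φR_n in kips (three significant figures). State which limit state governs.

Bolt shear: A_b = π·0.75²/4 = 0.4418 in²; R_n = 54 × 0.4418 × 5 × 1 = 119.3 kips → 0.75 × 119.3 = 89.5 kips.
Bearing: edge l_c = 0.7188, r_n = 37.52 kips; interior l_c = 1.688, r_n = 78.3 kips; R_n = 37.52 + 4·78.3 = 350.7 kips → 263 kips.
Block shear: A_gv = 8.344, A_nv = 5.391, A_nt = 0.7969 in²; R_n = min(0.6F_uA_nv, 0.6F_yA_gv) + U_bs·F_u·A_nt = 226.4 kips → 170 kips.
Bolt shear governs: 89.5 kips.

89.5 kips (bolt shear governs)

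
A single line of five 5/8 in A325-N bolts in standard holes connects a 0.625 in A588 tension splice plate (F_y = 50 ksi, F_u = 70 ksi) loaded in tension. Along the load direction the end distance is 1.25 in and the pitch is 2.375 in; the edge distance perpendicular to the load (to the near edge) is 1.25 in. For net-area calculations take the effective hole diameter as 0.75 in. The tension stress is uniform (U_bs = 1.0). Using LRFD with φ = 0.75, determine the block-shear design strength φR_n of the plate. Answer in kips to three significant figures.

174 kips

Shear plane L_v = 1.25 + 4·2.375 = 10.75 in; A_gv = 10.75 × 0.625 = 6.719 in².
A_nv = (10.75 − 4.5·0.75) × 0.625 = 4.609 in².
A_nt = (1.25 − 0.5·0.75) × 0.625 = 0.5469 in².
0.6 F_u A_nv = 193.6 kips; 0.6 F_y A_gv = 201.6 kips → shear rupture governs the shear term.
R_n = 193.6 + 1.0 × 70 × 0.5469 = 231.9 kips.
Design strength φR_n = 0.75 × 231.9 = 174 kips.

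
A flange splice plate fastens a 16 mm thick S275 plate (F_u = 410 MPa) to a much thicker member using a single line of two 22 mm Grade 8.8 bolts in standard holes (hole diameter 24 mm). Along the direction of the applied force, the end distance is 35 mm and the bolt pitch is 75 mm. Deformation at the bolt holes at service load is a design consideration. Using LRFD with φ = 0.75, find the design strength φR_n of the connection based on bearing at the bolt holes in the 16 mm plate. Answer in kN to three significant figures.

Per bolt r_n = 1.2 l_c t F_u ≤ 2.4 d t F_u; upper limit = 2.4 × 22 × 16 × 410 / 1000 = 346.4 kN.
Edge bolt: l_c = 35 − 24/2 = 23 mm → 1.2 × 23 × 16 × 410 / 1000 = 181.1 → r_n = 181.1 kN.
Interior bolts: l_c = 75 − 24 = 51 mm → 1.2 × 51 × 16 × 410 / 1000 = 401.5 → r_n = 346.4 kN.
R_n = 1 × 181.1 + 1 × 346.4 = 527.4 kN.
Design strength φR_n = 0.75 × 527.4 = 396 kN.

396 kN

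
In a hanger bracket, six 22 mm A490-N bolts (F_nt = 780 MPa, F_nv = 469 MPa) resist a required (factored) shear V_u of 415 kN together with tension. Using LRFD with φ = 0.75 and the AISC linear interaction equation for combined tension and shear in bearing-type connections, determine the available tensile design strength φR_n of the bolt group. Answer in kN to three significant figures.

A_b = π·22²/4 = 380.1 mm²; f_rv = 415 × 1000 / (6 × 380.1) = 182 MPa.
F'_nt = 1.3 F_nt − (F_nt / φF_nv) f_rv = 1.3·780 − (780/(0.75·469))·182 = 610.5 MPa, capped at F_nt → F'_nt = 610.5 MPa.
R_n = F'_nt · A_b · n = 610.5 × 380.1 × 6 / 1000 = 1392 kN.
Design strength φR_n = 0.75 × 1392 = 1040 kN.

1040 kN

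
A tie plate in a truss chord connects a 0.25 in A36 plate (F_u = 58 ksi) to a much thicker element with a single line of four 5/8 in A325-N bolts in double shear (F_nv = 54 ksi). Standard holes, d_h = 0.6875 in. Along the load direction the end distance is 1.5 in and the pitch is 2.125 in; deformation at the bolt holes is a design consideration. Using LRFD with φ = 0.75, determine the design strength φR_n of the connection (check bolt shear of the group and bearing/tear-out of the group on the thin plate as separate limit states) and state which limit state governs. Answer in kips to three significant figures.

64 kips (bearing governs)

Bolt shear: A_b = π·0.625²/4 = 0.3068 in²; R_n = 54 × 0.3068 × 4 × 2 = 132.5 kips → 0.75 × 132.5 = 99.4 kips.
Bearing (1.2 l_c t F_u ≤ 2.4 d t F_u): upper limit = 2.4·0.625·0.25·58 = 21.75 kips.
  Edge l_c = 1.5 − 0.6875/2 = 1.156 → r_n = 20.12 kips; interior l_c = 2.125 − 0.6875 = 1.438 → r_n = 21.75 kips.
  R_n,bearing = 1·20.12 + 3·21.75 = 85.37 kips → 0.75 × 85.37 = 64 kips.
Bearing governs: 64 kips.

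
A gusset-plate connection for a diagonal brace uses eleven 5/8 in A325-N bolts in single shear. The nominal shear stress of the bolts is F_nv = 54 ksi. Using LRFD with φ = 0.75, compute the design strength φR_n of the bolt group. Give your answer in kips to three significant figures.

A_b = π × 0.625² / 4 = 0.3068 in².
R_n = F_nv · A_b · n · n_s = 54 × 0.3068 × 11 × 1 = 182.2 kips.
Design strength φR_n = 0.75 × 182.2 = 137 kips.

137 kips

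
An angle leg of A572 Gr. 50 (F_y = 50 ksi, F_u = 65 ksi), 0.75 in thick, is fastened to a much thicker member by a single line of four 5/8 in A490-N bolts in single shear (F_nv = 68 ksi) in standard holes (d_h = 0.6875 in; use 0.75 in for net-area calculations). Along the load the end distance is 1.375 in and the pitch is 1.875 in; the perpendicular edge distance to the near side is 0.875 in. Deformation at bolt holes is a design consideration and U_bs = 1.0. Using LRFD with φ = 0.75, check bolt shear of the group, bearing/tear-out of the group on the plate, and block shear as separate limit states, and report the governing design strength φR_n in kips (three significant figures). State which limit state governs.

62.6 kips (bolt shear governs)

Bolt shear: A_b = π·0.625²/4 = 0.3068 in²; R_n = 68 × 0.3068 × 4 × 1 = 83.45 kips → 0.75 × 83.45 = 62.6 kips.
Bearing: edge l_c = 1.031, r_n = 60.33 kips; interior l_c = 1.188, r_n = 69.47 kips; R_n = 60.33 + 3·69.47 = 268.7 kips → 202 kips.
Block shear: A_gv = 5.25, A_nv = 3.281, A_nt = 0.375 in²; R_n = min(0.6F_uA_nv, 0.6F_yA_gv) + U_bs·F_u·A_nt = 152.3 kips → 114 kips.
Bolt shear governs: 62.6 kips.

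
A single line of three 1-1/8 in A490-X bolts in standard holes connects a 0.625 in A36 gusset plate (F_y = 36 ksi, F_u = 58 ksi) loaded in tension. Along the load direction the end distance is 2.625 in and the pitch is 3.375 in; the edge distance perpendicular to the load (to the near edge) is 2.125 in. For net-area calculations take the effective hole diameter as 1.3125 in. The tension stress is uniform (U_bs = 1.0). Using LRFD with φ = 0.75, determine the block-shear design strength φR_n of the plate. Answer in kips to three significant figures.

135 kips

Shear plane L_v = 2.625 + 2·3.375 = 9.375 in; A_gv = 9.375 × 0.625 = 5.859 in².
A_nv = (9.375 − 2.5·1.3125) × 0.625 = 3.809 in².
A_nt = (2.125 − 0.5·1.3125) × 0.625 = 0.918 in².
0.6 F_u A_nv = 132.5 kips; 0.6 F_y A_gv = 126.6 kips → shear yielding governs the shear term.
R_n = 126.6 + 1.0 × 58 × 0.918 = 179.8 kips.
Design strength φR_n = 0.75 × 179.8 = 135 kips.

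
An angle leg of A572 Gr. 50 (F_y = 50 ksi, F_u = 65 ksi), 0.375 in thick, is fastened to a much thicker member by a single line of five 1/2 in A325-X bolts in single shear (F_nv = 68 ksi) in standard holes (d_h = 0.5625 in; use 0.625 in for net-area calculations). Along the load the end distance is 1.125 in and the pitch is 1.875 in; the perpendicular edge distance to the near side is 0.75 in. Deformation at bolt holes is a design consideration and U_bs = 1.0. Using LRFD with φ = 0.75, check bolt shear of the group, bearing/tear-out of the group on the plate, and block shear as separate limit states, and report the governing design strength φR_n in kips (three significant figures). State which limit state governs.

50.1 kips (bolt shear governs)

Bolt shear: A_b = π·0.5²/4 = 0.1963 in²; R_n = 68 × 0.1963 × 5 × 1 = 66.76 kips → 0.75 × 66.76 = 50.1 kips.
Bearing: edge l_c = 0.8438, r_n = 24.68 kips; interior l_c = 1.312, r_n = 29.25 kips; R_n = 24.68 + 4·29.25 = 141.7 kips → 106 kips.
Block shear: A_gv = 3.234, A_nv = 2.18, A_nt = 0.1641 in²; R_n = min(0.6F_uA_nv, 0.6F_yA_gv) + U_bs·F_u·A_nt = 95.67 kips → 71.8 kips.
Bolt shear governs: 50.1 kips.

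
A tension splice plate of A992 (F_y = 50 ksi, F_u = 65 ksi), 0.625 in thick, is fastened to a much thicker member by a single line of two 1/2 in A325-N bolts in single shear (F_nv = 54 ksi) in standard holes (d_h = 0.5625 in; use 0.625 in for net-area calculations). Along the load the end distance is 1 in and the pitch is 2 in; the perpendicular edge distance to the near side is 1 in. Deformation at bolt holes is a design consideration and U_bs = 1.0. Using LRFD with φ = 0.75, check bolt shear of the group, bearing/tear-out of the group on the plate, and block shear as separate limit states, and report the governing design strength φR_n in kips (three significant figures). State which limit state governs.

15.9 kips (bolt shear governs)

Bolt shear: A_b = π·0.5²/4 = 0.1963 in²; R_n = 54 × 0.1963 × 2 × 1 = 21.21 kips → 0.75 × 21.21 = 15.9 kips.
Bearing: edge l_c = 0.7188, r_n = 35.04 kips; interior l_c = 1.438, r_n = 48.75 kips; R_n = 35.04 + 1·48.75 = 83.79 kips → 62.8 kips.
Block shear: A_gv = 1.875, A_nv = 1.289, A_nt = 0.4297 in²; R_n = min(0.6F_uA_nv, 0.6F_yA_gv) + U_bs·F_u·A_nt = 78.2 kips → 58.7 kips.
Bolt shear governs: 15.9 kips.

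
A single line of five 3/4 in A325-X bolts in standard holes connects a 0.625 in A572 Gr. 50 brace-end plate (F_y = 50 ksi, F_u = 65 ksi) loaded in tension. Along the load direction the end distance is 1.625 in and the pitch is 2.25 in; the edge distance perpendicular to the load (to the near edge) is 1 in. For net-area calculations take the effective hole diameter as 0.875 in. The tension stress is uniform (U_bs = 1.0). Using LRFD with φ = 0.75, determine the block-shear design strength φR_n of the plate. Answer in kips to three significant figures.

Shear plane L_v = 1.625 + 4·2.25 = 10.62 in; A_gv = 10.62 × 0.625 = 6.641 in².
A_nv = (10.62 − 4.5·0.875) × 0.625 = 4.18 in².
A_nt = (1 − 0.5·0.875) × 0.625 = 0.3516 in².
0.6 F_u A_nv = 163 kips; 0.6 F_y A_gv = 199.2 kips → shear rupture governs the shear term.
R_n = 163 + 1.0 × 65 × 0.3516 = 185.9 kips.
Design strength φR_n = 0.75 × 185.9 = 139 kips.

139 kips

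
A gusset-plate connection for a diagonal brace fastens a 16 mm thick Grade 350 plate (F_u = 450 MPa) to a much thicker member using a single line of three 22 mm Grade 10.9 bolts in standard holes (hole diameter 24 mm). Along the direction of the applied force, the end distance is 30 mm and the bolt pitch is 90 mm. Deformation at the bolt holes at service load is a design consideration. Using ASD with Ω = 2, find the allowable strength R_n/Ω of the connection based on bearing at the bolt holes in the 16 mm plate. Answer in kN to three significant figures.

458 kN

Per bolt r_n = 1.2 l_c t F_u ≤ 2.4 d t F_u; upper limit = 2.4 × 22 × 16 × 450 / 1000 = 380.2 kN.
Edge bolt: l_c = 30 − 24/2 = 18 mm → 1.2 × 18 × 16 × 450 / 1000 = 155.5 → r_n = 155.5 kN.
Interior bolts: l_c = 90 − 24 = 66 mm → 1.2 × 66 × 16 × 450 / 1000 = 570.2 → r_n = 380.2 kN.
R_n = 1 × 155.5 + 2 × 380.2 = 915.8 kN.
Allowable strength R_n/Ω = 915.8 / 2 = 458 kN.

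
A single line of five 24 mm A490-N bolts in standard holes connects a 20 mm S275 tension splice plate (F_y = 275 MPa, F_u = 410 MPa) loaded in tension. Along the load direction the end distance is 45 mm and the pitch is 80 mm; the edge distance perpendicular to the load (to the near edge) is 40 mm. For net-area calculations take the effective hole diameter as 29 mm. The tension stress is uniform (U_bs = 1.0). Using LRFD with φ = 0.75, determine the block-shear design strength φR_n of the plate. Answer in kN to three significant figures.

Shear plane L_v = 45 + 4·80 = 365 mm; A_gv = 365 × 20 = 7300 mm².
A_nv = (365 − 4.5·29) × 20 = 4690 mm².
A_nt = (40 − 0.5·29) × 20 = 510 mm².
0.6 F_u A_nv = 1154 kN; 0.6 F_y A_gv = 1204 kN → shear rupture governs the shear term.
R_n = 1154 + 1.0 × 410 × 510 / 1000 = 1363 kN.
Design strength φR_n = 0.75 × 1363 = 1020 kN.

1020 kN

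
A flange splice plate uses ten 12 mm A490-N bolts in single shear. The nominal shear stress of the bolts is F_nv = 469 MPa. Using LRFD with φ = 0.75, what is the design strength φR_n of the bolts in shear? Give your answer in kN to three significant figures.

A_b = π × 12² / 4 = 113.1 mm².
R_n = F_nv · A_b · n · n_s = 469 × 113.1 × 10 × 1 / 1000 = 530.4 kN.
Design strength φR_n = 0.75 × 530.4 = 398 kN.

398 kN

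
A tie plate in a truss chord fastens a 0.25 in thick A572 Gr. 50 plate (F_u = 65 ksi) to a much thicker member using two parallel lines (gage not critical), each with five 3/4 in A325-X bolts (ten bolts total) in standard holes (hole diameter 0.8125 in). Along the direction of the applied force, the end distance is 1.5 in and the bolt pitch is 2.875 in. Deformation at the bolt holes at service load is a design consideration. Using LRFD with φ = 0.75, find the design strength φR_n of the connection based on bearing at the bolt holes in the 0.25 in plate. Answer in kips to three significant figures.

Per bolt r_n = 1.2 l_c t F_u ≤ 2.4 d t F_u; upper limit = 2.4 × 0.75 × 0.25 × 65 = 29.25 kips.
Edge bolt: l_c = 1.5 − 0.8125/2 = 1.094 in → 1.2 × 1.094 × 0.25 × 65 = 21.33 → r_n = 21.33 kips.
Interior bolts: l_c = 2.875 − 0.8125 = 2.062 in → 1.2 × 2.062 × 0.25 × 65 = 40.22 → r_n = 29.25 kips.
R_n = 2 × 21.33 + 8 × 29.25 = 276.7 kips.
Design strength φR_n = 0.75 × 276.7 = 207 kips.

207 kips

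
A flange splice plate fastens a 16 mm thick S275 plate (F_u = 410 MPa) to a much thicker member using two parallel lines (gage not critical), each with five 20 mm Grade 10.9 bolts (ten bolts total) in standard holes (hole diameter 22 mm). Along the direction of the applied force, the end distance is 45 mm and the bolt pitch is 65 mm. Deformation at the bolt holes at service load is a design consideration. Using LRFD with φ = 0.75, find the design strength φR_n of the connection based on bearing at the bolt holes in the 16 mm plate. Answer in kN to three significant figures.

Per bolt r_n = 1.2 l_c t F_u ≤ 2.4 d t F_u; upper limit = 2.4 × 20 × 16 × 410 / 1000 = 314.9 kN.
Edge bolt: l_c = 45 − 22/2 = 34 mm → 1.2 × 34 × 16 × 410 / 1000 = 267.6 → r_n = 267.6 kN.
Interior bolts: l_c = 65 − 22 = 43 mm → 1.2 × 43 × 16 × 410 / 1000 = 338.5 → r_n = 314.9 kN.
R_n = 2 × 267.6 + 8 × 314.9 = 3054 kN.
Design strength φR_n = 0.75 × 3054 = 2290 kN.

2290 kN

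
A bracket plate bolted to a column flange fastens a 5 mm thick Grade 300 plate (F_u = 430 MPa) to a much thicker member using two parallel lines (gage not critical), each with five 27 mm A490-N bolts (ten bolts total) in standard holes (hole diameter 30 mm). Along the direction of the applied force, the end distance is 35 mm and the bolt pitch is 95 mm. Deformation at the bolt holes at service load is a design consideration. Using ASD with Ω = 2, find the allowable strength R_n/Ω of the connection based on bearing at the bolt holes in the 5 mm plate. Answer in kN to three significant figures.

Per bolt r_n = 1.2 l_c t F_u ≤ 2.4 d t F_u; upper limit = 2.4 × 27 × 5 × 430 / 1000 = 139.3 kN.
Edge bolt: l_c = 35 − 30/2 = 20 mm → 1.2 × 20 × 5 × 430 / 1000 = 51.6 → r_n = 51.6 kN.
Interior bolts: l_c = 95 − 30 = 65 mm → 1.2 × 65 × 5 × 430 / 1000 = 167.7 → r_n = 139.3 kN.
R_n = 2 × 51.6 + 8 × 139.3 = 1218 kN.
Allowable strength R_n/Ω = 1218 / 2 = 609 kN.

609 kN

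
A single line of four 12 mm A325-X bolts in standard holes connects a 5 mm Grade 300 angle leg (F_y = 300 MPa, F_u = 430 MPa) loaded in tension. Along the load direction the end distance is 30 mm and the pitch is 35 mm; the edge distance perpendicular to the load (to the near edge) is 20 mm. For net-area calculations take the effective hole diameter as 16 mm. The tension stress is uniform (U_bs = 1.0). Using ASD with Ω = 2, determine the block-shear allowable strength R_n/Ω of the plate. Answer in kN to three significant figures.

63.9 kN

Shear plane L_v = 30 + 3·35 = 135 mm; A_gv = 135 × 5 = 675 mm².
A_nv = (135 − 3.5·16) × 5 = 395 mm².
A_nt = (20 − 0.5·16) × 5 = 60 mm².
0.6 F_u A_nv = 101.9 kN; 0.6 F_y A_gv = 121.5 kN → shear rupture governs the shear term.
R_n = 101.9 + 1.0 × 430 × 60 / 1000 = 127.7 kN.
Allowable strength R_n/Ω = 127.7 / 2 = 63.9 kN.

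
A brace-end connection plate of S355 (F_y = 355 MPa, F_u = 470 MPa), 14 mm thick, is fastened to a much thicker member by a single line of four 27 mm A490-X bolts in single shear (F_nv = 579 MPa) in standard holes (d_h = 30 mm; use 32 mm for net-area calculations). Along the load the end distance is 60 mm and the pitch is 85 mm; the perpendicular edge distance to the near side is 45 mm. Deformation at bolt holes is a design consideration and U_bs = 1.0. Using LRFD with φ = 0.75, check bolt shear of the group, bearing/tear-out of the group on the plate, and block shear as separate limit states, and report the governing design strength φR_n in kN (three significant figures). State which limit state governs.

Bolt shear: A_b = π·27²/4 = 572.6 mm²; R_n = 579 × 572.6 × 4 × 1 / 1000 = 1326 kN → 0.75 × 1326 = 995 kN.
Bearing: edge l_c = 45, r_n = 355.3 kN; interior l_c = 55, r_n = 426.4 kN; R_n = 355.3 + 3·426.4 = 1634 kN → 1230 kN.
Block shear: A_gv = 4410, A_nv = 2842, A_nt = 406 mm²; R_n = min(0.6F_uA_nv, 0.6F_yA_gv) + U_bs·F_u·A_nt = 992.3 kN → 744 kN.
Block shear governs: 744 kN.

744 kN (block shear governs)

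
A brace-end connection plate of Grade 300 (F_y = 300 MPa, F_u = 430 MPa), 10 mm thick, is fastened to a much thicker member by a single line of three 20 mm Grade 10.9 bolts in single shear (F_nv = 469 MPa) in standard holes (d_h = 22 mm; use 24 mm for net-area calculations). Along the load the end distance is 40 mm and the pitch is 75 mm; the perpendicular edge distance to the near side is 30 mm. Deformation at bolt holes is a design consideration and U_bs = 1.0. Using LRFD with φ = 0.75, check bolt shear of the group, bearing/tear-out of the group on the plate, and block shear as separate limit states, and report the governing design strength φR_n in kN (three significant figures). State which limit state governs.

Bolt shear: A_b = π·20²/4 = 314.2 mm²; R_n = 469 × 314.2 × 3 × 1 / 1000 = 442 kN → 0.75 × 442 = 332 kN.
Bearing: edge l_c = 29, r_n = 149.6 kN; interior l_c = 53, r_n = 206.4 kN; R_n = 149.6 + 2·206.4 = 562.4 kN → 422 kN.
Block shear: A_gv = 1900, A_nv = 1300, A_nt = 180 mm²; R_n = min(0.6F_uA_nv, 0.6F_yA_gv) + U_bs·F_u·A_nt = 412.8 kN → 310 kN.
Block shear governs: 310 kN.

310 kN (block shear governs)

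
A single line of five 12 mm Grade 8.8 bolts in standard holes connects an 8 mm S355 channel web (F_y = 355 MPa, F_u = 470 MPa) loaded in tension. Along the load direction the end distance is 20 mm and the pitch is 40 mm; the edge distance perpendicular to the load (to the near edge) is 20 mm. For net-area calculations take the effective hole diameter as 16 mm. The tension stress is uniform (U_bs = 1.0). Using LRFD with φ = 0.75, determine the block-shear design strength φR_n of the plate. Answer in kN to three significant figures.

Shear plane L_v = 20 + 4·40 = 180 mm; A_gv = 180 × 8 = 1440 mm².
A_nv = (180 − 4.5·16) × 8 = 864 mm².
A_nt = (20 − 0.5·16) × 8 = 96 mm².
0.6 F_u A_nv = 243.6 kN; 0.6 F_y A_gv = 306.7 kN → shear rupture governs the shear term.
R_n = 243.6 + 1.0 × 470 × 96 / 1000 = 288.8 kN.
Design strength φR_n = 0.75 × 288.8 = 217 kN.

217 kN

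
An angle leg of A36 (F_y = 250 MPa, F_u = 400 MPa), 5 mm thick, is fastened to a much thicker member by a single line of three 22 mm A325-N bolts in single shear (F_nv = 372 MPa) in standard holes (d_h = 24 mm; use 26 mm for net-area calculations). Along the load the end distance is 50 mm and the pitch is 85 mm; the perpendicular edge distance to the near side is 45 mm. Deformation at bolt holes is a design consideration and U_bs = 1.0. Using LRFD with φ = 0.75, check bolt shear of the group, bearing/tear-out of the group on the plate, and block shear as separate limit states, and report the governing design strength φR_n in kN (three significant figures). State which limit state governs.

Bolt shear: A_b = π·22²/4 = 380.1 mm²; R_n = 372 × 380.1 × 3 × 1 / 1000 = 424.2 kN → 0.75 × 424.2 = 318 kN.
Bearing: edge l_c = 38, r_n = 91.2 kN; interior l_c = 61, r_n = 105.6 kN; R_n = 91.2 + 2·105.6 = 302.4 kN → 227 kN.
Block shear: A_gv = 1100, A_nv = 775, A_nt = 160 mm²; R_n = min(0.6F_uA_nv, 0.6F_yA_gv) + U_bs·F_u·A_nt = 229 kN → 172 kN.
Block shear governs: 172 kN.

172 kN (block shear governs)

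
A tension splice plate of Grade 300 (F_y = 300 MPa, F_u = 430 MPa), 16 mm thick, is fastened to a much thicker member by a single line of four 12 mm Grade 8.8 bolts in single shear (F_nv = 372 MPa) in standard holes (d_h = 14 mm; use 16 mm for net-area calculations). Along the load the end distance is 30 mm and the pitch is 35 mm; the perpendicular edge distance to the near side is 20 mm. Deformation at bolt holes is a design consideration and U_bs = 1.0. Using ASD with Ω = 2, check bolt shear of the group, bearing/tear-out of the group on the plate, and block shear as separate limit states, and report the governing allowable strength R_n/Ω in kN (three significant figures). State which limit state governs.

Bolt shear: A_b = π·12²/4 = 113.1 mm²; R_n = 372 × 113.1 × 4 × 1 / 1000 = 168.3 kN → 168.3 / 2 = 84.1 kN.
Bearing: edge l_c = 23, r_n = 189.9 kN; interior l_c = 21, r_n = 173.4 kN; R_n = 189.9 + 3·173.4 = 710 kN → 355 kN.
Block shear: A_gv = 2160, A_nv = 1264, A_nt = 192 mm²; R_n = min(0.6F_uA_nv, 0.6F_yA_gv) + U_bs·F_u·A_nt = 408.7 kN → 204 kN.
Bolt shear governs: 84.1 kN.

84.1 kN (bolt shear governs)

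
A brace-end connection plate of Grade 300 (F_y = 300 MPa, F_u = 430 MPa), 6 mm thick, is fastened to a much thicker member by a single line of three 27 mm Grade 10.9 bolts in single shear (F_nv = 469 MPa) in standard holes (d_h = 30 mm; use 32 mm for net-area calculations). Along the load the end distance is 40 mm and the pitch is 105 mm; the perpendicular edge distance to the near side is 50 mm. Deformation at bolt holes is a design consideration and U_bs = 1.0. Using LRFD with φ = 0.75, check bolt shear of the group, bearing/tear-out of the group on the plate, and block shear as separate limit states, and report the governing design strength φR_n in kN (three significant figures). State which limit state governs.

Bolt shear: A_b = π·27²/4 = 572.6 mm²; R_n = 469 × 572.6 × 3 × 1 / 1000 = 805.6 kN → 0.75 × 805.6 = 604 kN.
Bearing: edge l_c = 25, r_n = 77.4 kN; interior l_c = 75, r_n = 167.2 kN; R_n = 77.4 + 2·167.2 = 411.8 kN → 309 kN.
Block shear: A_gv = 1500, A_nv = 1020, A_nt = 204 mm²; R_n = min(0.6F_uA_nv, 0.6F_yA_gv) + U_bs·F_u·A_nt = 350.9 kN → 263 kN.
Block shear governs: 263 kN.

263 kN (block shear governs)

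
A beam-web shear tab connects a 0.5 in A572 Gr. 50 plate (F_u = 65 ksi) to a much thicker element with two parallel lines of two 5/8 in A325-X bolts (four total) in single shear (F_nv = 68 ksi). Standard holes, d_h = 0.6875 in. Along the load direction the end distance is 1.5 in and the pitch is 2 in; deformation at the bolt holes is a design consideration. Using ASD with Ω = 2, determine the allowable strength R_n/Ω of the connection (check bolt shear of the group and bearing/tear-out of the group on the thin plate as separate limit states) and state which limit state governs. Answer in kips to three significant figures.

41.7 kips (bolt shear governs)

Bolt shear: A_b = π·0.625²/4 = 0.3068 in²; R_n = 68 × 0.3068 × 4 × 1 = 83.45 kips → 83.45 / 2 = 41.7 kips.
Bearing (1.2 l_c t F_u ≤ 2.4 d t F_u): upper limit = 2.4·0.625·0.5·65 = 48.75 kips.
  Edge l_c = 1.5 − 0.6875/2 = 1.156 → r_n = 45.09 kips; interior l_c = 2 − 0.6875 = 1.312 → r_n = 48.75 kips.
  R_n,bearing = 2·45.09 + 2·48.75 = 187.7 kips → 187.7 / 2 = 93.8 kips.
Bolt shear governs: 41.7 kips.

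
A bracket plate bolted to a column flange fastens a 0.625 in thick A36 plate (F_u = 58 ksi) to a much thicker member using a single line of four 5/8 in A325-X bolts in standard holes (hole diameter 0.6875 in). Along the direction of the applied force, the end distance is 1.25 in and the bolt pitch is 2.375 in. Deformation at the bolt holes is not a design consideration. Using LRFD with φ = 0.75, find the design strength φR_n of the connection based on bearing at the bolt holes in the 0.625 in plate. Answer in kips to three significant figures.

Per bolt r_n = 1.5 l_c t F_u ≤ 3.0 d t F_u; upper limit = 3.0 × 0.625 × 0.625 × 58 = 67.97 kips.
Edge bolt: l_c = 1.25 − 0.6875/2 = 0.9062 in → 1.5 × 0.9062 × 0.625 × 58 = 49.28 → r_n = 49.28 kips.
Interior bolts: l_c = 2.375 − 0.6875 = 1.688 in → 1.5 × 1.688 × 0.625 × 58 = 91.76 → r_n = 67.97 kips.
R_n = 1 × 49.28 + 3 × 67.97 = 253.2 kips.
Design strength φR_n = 0.75 × 253.2 = 190 kips.

190 kips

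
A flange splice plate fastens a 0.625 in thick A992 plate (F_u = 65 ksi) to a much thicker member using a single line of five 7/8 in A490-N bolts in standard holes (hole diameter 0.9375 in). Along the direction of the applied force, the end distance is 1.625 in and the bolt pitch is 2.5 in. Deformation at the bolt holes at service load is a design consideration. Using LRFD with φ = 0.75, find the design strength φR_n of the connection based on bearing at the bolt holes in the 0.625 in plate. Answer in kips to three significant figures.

Per bolt r_n = 1.2 l_c t F_u ≤ 2.4 d t F_u; upper limit = 2.4 × 0.875 × 0.625 × 65 = 85.31 kips.
Edge bolt: l_c = 1.625 − 0.9375/2 = 1.156 in → 1.2 × 1.156 × 0.625 × 65 = 56.37 → r_n = 56.37 kips.
Interior bolts: l_c = 2.5 − 0.9375 = 1.562 in → 1.2 × 1.562 × 0.625 × 65 = 76.17 → r_n = 76.17 kips.
R_n = 1 × 56.37 + 4 × 76.17 = 361.1 kips.
Design strength φR_n = 0.75 × 361.1 = 271 kips.

271 kips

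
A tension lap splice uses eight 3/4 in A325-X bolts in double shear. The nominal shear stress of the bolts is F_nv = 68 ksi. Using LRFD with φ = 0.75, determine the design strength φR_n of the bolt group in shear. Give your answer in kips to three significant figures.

360 kips

A_b = π × 0.75² / 4 = 0.4418 in².
R_n = F_nv · A_b · n · n_s = 68 × 0.4418 × 8 × 2 = 480.7 kips.
Design strength φR_n = 0.75 × 480.7 = 360 kips.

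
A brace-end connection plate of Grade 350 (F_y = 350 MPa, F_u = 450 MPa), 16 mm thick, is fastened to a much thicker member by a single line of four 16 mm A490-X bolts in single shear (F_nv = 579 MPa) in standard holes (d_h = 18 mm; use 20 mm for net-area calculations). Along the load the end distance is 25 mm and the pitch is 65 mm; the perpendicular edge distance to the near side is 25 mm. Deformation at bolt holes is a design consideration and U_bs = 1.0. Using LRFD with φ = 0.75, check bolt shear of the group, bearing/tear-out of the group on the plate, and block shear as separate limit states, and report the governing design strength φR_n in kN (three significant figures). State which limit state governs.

Bolt shear: A_b = π·16²/4 = 201.1 mm²; R_n = 579 × 201.1 × 4 × 1 / 1000 = 465.7 kN → 0.75 × 465.7 = 349 kN.
Bearing: edge l_c = 16, r_n = 138.2 kN; interior l_c = 47, r_n = 276.5 kN; R_n = 138.2 + 3·276.5 = 967.7 kN → 726 kN.
Block shear: A_gv = 3520, A_nv = 2400, A_nt = 240 mm²; R_n = min(0.6F_uA_nv, 0.6F_yA_gv) + U_bs·F_u·A_nt = 756 kN → 567 kN.
Bolt shear governs: 349 kN.

349 kN (bolt shear governs)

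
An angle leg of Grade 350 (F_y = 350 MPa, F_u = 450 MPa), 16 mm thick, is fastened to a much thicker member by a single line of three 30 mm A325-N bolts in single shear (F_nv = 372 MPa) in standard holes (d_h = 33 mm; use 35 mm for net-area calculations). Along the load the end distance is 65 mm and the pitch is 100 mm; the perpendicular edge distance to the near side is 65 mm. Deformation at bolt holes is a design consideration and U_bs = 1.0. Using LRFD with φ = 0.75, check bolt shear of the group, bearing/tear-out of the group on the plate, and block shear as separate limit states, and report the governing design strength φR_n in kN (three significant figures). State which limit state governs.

592 kN (bolt shear governs)

Bolt shear: A_b = π·30²/4 = 706.9 mm²; R_n = 372 × 706.9 × 3 × 1 / 1000 = 788.9 kN → 0.75 × 788.9 = 592 kN.
Bearing: edge l_c = 48.5, r_n = 419 kN; interior l_c = 67, r_n = 518.4 kN; R_n = 419 + 2·518.4 = 1456 kN → 1090 kN.
Block shear: A_gv = 4240, A_nv = 2840, A_nt = 760 mm²; R_n = min(0.6F_uA_nv, 0.6F_yA_gv) + U_bs·F_u·A_nt = 1109 kN → 832 kN.
Bolt shear governs: 592 kN.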